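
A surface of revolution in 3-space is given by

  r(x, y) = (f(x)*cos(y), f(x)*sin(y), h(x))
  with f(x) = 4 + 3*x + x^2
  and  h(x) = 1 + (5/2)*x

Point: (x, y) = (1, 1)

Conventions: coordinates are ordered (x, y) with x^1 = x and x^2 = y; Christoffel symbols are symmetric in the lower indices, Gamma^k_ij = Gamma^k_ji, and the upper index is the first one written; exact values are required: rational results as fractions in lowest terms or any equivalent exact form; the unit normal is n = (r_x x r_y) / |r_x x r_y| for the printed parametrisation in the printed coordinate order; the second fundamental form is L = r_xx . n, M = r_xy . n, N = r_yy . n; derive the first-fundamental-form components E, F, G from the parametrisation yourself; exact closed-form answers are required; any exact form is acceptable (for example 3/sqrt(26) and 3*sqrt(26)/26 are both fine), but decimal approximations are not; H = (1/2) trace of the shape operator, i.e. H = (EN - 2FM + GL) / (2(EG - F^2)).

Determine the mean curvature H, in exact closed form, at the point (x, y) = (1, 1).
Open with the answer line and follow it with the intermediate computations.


Answer: H = 61*sqrt(5)/10000

f = 8, f' = 5, f'' = 2, h' = 5/2, h'' = 0
E = 125/4, F = 0, G = 64; answer radicand W^2 = 125/4
unnormalised second-form numerators: l = -5, m = 0, n = 20; L = l/sqrt(125/4), and similarly M = m/sqrt(W^2), N = n/sqrt(W^2)
H = (E*n - 2*F*m + G*l) / (2*(EG - F^2)*sqrt(W^2)); E*n - 2*F*m + G*l = 305, EG - F^2 = 2000, so H = (61/800)/sqrt(125/4)


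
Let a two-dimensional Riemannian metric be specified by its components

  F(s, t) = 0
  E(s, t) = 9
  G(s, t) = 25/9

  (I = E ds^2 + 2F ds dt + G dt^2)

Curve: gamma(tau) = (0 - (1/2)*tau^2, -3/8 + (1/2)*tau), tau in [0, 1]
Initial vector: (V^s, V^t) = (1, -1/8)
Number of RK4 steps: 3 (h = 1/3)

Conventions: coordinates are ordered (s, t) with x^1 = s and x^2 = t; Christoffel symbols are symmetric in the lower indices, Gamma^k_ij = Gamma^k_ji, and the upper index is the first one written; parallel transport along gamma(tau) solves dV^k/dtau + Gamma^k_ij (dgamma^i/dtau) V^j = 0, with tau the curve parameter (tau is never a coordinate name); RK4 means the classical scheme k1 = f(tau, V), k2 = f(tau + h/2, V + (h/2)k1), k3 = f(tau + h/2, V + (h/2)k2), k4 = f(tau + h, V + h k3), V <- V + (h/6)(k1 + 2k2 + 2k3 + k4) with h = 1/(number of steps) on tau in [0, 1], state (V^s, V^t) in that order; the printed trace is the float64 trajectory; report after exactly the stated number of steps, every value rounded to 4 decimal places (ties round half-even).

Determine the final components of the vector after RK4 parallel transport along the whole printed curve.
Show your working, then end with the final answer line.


gamma'(tau) = (-tau, 1/2); f(tau, V)^k = -Gamma^k_ij(gamma(tau)) gamma'^i(tau) V^j; h = 1/3; intermediate values shown to 6 dp
curve data and Christoffel symbols at the stage parameters:
  tau = 0.000000: gamma = (0.000000, -0.375000), gamma' = (0.000000, 0.500000); Gamma_sss = 0.000000, Gamma_sst = 0.000000, Gamma_stt = 0.000000, Gamma_tss = 0.000000, Gamma_tst = 0.000000, Gamma_ttt = 0.000000
  tau = 0.166667: gamma = (-0.013889, -0.291667), gamma' = (-0.166667, 0.500000); Gamma_sss = 0.000000, Gamma_sst = 0.000000, Gamma_stt = 0.000000, Gamma_tss = 0.000000, Gamma_tst = 0.000000, Gamma_ttt = 0.000000
  tau = 0.333333: gamma = (-0.055556, -0.208333), gamma' = (-0.333333, 0.500000); Gamma_sss = 0.000000, Gamma_sst = 0.000000, Gamma_stt = 0.000000, Gamma_tss = 0.000000, Gamma_tst = 0.000000, Gamma_ttt = 0.000000
  tau = 0.500000: gamma = (-0.125000, -0.125000), gamma' = (-0.500000, 0.500000); Gamma_sss = 0.000000, Gamma_sst = 0.000000, Gamma_stt = 0.000000, Gamma_tss = 0.000000, Gamma_tst = 0.000000, Gamma_ttt = 0.000000
  tau = 0.666667: gamma = (-0.222222, -0.041667), gamma' = (-0.666667, 0.500000); Gamma_sss = 0.000000, Gamma_sst = 0.000000, Gamma_stt = 0.000000, Gamma_tss = 0.000000, Gamma_tst = 0.000000, Gamma_ttt = 0.000000
  tau = 0.833333: gamma = (-0.347222, 0.041667), gamma' = (-0.833333, 0.500000); Gamma_sss = 0.000000, Gamma_sst = 0.000000, Gamma_stt = 0.000000, Gamma_tss = 0.000000, Gamma_tst = 0.000000, Gamma_ttt = 0.000000
  tau = 1.000000: gamma = (-0.500000, 0.125000), gamma' = (-1.000000, 0.500000); Gamma_sss = 0.000000, Gamma_sst = 0.000000, Gamma_stt = 0.000000, Gamma_tss = 0.000000, Gamma_tst = 0.000000, Gamma_ttt = 0.000000
step 0: V^s = 1.0000, V^t = -0.1250
step 1: k1 = (0.000000, 0.000000), k2 = (0.000000, 0.000000), k3 = (0.000000, 0.000000), k4 = (0.000000, 0.000000); V <- V + (h/6)(k1 + 2k2 + 2k3 + k4): V^s = 1.0000, V^t = -0.1250
step 2: k1 = (0.000000, 0.000000), k2 = (0.000000, 0.000000), k3 = (0.000000, 0.000000), k4 = (0.000000, 0.000000); V <- V + (h/6)(k1 + 2k2 + 2k3 + k4): V^s = 1.0000, V^t = -0.1250
step 3: k1 = (0.000000, 0.000000), k2 = (0.000000, 0.000000), k3 = (0.000000, 0.000000), k4 = (0.000000, 0.000000); V <- V + (h/6)(k1 + 2k2 + 2k3 + k4): V^s = 1.0000, V^t = -0.1250

Answer: V^s = 1.0000, V^t = -0.1250


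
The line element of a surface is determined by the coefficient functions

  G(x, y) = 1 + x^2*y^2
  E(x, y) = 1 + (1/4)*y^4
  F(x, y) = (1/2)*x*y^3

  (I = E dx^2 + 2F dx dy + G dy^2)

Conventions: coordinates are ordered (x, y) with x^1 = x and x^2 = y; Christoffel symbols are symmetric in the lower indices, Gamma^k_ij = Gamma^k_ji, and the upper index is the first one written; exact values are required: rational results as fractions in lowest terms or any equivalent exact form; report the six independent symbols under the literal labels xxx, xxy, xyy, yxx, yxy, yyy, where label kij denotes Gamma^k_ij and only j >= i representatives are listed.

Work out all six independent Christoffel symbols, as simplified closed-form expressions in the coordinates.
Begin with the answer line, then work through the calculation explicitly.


Answer: Gamma_xxx = 0, Gamma_xxy = 2*y^3/(4*x^2*y^2 + y^4 + 4), Gamma_xyy = 2*x*y^2/(4*x^2*y^2 + y^4 + 4), Gamma_yxx = 0, Gamma_yxy = 4*x*y^2/(4*x^2*y^2 + y^4 + 4), Gamma_yyy = 4*x^2*y/(4*x^2*y^2 + y^4 + 4)

E = 1 + (1/4)*y^4; F = (1/2)*x*y^3; G = 1 + x^2*y^2
Gamma^k_ij = (1/2) g^{kl} (d_i g_jl + d_j g_il - d_l g_ij), with g^inv = (1/(EG-F^2)) [[G, -F], [-F, E]]
first partials: E_x = 0, E_y = y^3, F_x = (1/2)*y^3, F_y = (3/2)*x*y^2, G_x = 2*x*y^2, G_y = 2*x^2*y
D = EG - F^2 = 1 + (1/4)*y^4 + x^2*y^2
expanded: Gamma^x_xx = (G E_x - 2F F_x + F E_y)/(2D), Gamma^x_xy = (G E_y - F G_x)/(2D), Gamma^x_yy = (2G F_y - G G_x - F G_y)/(2D), Gamma^y_xx = (2E F_x - E E_y - F E_x)/(2D), Gamma^y_xy = (E G_x - F E_y)/(2D), Gamma^y_yy = (E G_y - 2F F_y + F G_x)/(2D); substitute and cancel common factors


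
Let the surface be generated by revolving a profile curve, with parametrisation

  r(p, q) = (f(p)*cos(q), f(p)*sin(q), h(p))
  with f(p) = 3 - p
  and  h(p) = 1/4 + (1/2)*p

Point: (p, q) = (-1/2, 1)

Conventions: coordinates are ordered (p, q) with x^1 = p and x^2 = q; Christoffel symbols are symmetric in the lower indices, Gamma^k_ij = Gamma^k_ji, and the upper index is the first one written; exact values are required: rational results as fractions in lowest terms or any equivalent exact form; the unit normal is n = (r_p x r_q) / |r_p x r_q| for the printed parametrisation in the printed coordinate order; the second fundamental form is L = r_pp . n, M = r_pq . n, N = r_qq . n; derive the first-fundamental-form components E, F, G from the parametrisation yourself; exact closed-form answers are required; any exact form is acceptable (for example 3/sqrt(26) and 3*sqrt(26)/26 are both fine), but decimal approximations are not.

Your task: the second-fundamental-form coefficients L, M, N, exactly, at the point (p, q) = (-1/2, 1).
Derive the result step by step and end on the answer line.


f = 7/2, f' = -1, f'' = 0, h' = 1/2, h'' = 0
E = 5/4, F = 0, G = 49/4; answer radicand W^2 = 5/4
unnormalised second-form numerators: l = 0, m = 0, n = 7/4; L = l/sqrt(5/4), and similarly M = m/sqrt(W^2), N = n/sqrt(W^2)

Answer: L = 0, M = 0, N = 7*sqrt(5)/10


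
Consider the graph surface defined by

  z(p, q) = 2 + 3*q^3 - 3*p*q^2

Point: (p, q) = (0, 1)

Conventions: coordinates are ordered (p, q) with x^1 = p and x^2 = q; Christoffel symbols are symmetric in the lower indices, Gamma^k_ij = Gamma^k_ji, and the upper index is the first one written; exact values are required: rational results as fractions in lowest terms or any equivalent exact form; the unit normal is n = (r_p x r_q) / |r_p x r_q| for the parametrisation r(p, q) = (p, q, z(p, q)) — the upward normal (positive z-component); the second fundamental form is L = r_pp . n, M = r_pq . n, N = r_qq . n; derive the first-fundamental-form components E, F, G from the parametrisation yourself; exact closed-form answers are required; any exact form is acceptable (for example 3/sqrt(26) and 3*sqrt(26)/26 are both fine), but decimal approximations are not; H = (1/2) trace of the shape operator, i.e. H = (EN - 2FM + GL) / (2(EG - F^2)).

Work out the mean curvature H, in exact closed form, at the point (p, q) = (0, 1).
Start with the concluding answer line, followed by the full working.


Answer: H = -72*sqrt(91)/8281

z_p = -3, z_q = 9, z_pp = 0, z_pq = -6, z_qq = 18
E = 10, F = -27, G = 82; answer radicand W^2 = 91
unnormalised second-form numerators: l = 0, m = -6, n = 18; L = l/sqrt(91), and similarly M = m/sqrt(W^2), N = n/sqrt(W^2)
H = (E*n - 2*F*m + G*l) / (2*(EG - F^2)*sqrt(W^2)); E*n - 2*F*m + G*l = -144, EG - F^2 = 91, so H = (-72/91)/sqrt(91)


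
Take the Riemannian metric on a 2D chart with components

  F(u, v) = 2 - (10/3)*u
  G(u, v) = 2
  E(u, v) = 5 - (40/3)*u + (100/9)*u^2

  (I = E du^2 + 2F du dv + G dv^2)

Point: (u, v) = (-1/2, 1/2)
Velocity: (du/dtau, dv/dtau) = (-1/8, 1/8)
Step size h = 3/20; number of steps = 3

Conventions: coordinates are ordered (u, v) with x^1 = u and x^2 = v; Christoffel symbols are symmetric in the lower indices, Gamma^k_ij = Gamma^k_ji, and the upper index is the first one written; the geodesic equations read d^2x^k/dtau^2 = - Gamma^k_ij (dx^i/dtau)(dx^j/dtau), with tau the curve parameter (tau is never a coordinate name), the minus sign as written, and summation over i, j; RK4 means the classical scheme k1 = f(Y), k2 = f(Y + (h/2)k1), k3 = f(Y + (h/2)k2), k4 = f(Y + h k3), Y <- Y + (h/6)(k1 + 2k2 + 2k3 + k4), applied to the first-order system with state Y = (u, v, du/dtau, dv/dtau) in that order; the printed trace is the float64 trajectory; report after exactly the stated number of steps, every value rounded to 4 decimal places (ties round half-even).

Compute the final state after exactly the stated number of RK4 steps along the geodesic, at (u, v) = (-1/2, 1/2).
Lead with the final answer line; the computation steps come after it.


Answer: u = -0.5550, v = 0.5566, du/dtau = -0.1198, dv/dtau = 0.1264

f(Y) = (du/dtau, dv/dtau, -Gamma^u_ij Y'^i Y'^j, -Gamma^v_ij Y'^i Y'^j) with the Gammas evaluated at the stage position; h = 0.150000; intermediate values shown to 6 dp
step 0: u = -0.5000, v = 0.5000, du/dtau = -0.1250, dv/dtau = 0.1250
step 1:
  k1: at (u, v) = (-0.500000, 0.500000), (du/dtau, dv/dtau) = (-0.125000, 0.125000); Gamma_uuu = -0.791367, Gamma_uuv = 0.000000, Gamma_uvv = 0.000000, Gamma_vuu = -0.215827, Gamma_vuv = 0.000000, Gamma_vvv = 0.000000; k1 = (-0.125000, 0.125000, 0.012365, 0.003372)
  k2: at (u, v) = (-0.509375, 0.509375), (du/dtau, dv/dtau) = (-0.124073, 0.125253); Gamma_uuu = -0.786393, Gamma_uuv = 0.000000, Gamma_uvv = 0.000000, Gamma_vuu = -0.212658, Gamma_vuv = 0.000000, Gamma_vvv = 0.000000; k2 = (-0.124073, 0.125253, 0.012106, 0.003274)
  k3: at (u, v) = (-0.509305, 0.509394), (du/dtau, dv/dtau) = (-0.124092, 0.125246); Gamma_uuu = -0.786430, Gamma_uuv = 0.000000, Gamma_uvv = 0.000000, Gamma_vuu = -0.212682, Gamma_vuv = 0.000000, Gamma_vvv = 0.000000; k3 = (-0.124092, 0.125246, 0.012110, 0.003275)
  k4: at (u, v) = (-0.518614, 0.518787), (du/dtau, dv/dtau) = (-0.123183, 0.125491); Gamma_uuu = -0.781539, Gamma_uuv = 0.000000, Gamma_uvv = 0.000000, Gamma_vuu = -0.209600, Gamma_vuv = 0.000000, Gamma_vvv = 0.000000; k4 = (-0.123183, 0.125491, 0.011859, 0.003181)
  Y <- Y + (h/6)(k1 + 2k2 + 2k3 + k4): u = -0.5186, v = 0.5188, du/dtau = -0.1232, dv/dtau = 0.1255
step 2:
  k1: at (u, v) = (-0.518613, 0.518787), (du/dtau, dv/dtau) = (-0.123184, 0.125491); Gamma_uuu = -0.781539, Gamma_uuv = 0.000000, Gamma_uvv = 0.000000, Gamma_vuu = -0.209600, Gamma_vuv = 0.000000, Gamma_vvv = 0.000000; k1 = (-0.123184, 0.125491, 0.011859, 0.003181)
  k2: at (u, v) = (-0.527852, 0.528199), (du/dtau, dv/dtau) = (-0.122294, 0.125730); Gamma_uuu = -0.776731, Gamma_uuv = 0.000000, Gamma_uvv = 0.000000, Gamma_vuu = -0.206605, Gamma_vuv = 0.000000, Gamma_vvv = 0.000000; k2 = (-0.122294, 0.125730, 0.011617, 0.003090)
  k3: at (u, v) = (-0.527785, 0.528217), (du/dtau, dv/dtau) = (-0.122312, 0.125723); Gamma_uuu = -0.776766, Gamma_uuv = 0.000000, Gamma_uvv = 0.000000, Gamma_vuu = -0.206626, Gamma_vuv = 0.000000, Gamma_vvv = 0.000000; k3 = (-0.122312, 0.125723, 0.011621, 0.003091)
  k4: at (u, v) = (-0.536960, 0.537646), (du/dtau, dv/dtau) = (-0.121441, 0.125955); Gamma_uuu = -0.772036, Gamma_uuv = 0.000000, Gamma_uvv = 0.000000, Gamma_vuu = -0.203711, Gamma_vuv = 0.000000, Gamma_vvv = 0.000000; k4 = (-0.121441, 0.125955, 0.011386, 0.003004)
  Y <- Y + (h/6)(k1 + 2k2 + 2k3 + k4): u = -0.5370, v = 0.5376, du/dtau = -0.1214, dv/dtau = 0.1260
step 3:
  k1: at (u, v) = (-0.536959, 0.537646), (du/dtau, dv/dtau) = (-0.121441, 0.125955); Gamma_uuu = -0.772036, Gamma_uuv = 0.000000, Gamma_uvv = 0.000000, Gamma_vuu = -0.203711, Gamma_vuv = 0.000000, Gamma_vvv = 0.000000; k1 = (-0.121441, 0.125955, 0.011386, 0.003004)
  k2: at (u, v) = (-0.546067, 0.547093), (du/dtau, dv/dtau) = (-0.120587, 0.126180); Gamma_uuu = -0.767386, Gamma_uuv = 0.000000, Gamma_uvv = 0.000000, Gamma_vuu = -0.200875, Gamma_vuv = 0.000000, Gamma_vvv = 0.000000; k2 = (-0.120587, 0.126180, 0.011159, 0.002921)
  k3: at (u, v) = (-0.546003, 0.547110), (du/dtau, dv/dtau) = (-0.120604, 0.126174); Gamma_uuu = -0.767418, Gamma_uuv = 0.000000, Gamma_uvv = 0.000000, Gamma_vuu = -0.200894, Gamma_vuv = 0.000000, Gamma_vvv = 0.000000; k3 = (-0.120604, 0.126174, 0.011162, 0.002922)
  k4: at (u, v) = (-0.555049, 0.556572), (du/dtau, dv/dtau) = (-0.119766, 0.126393); Gamma_uuu = -0.762842, Gamma_uuv = 0.000000, Gamma_uvv = 0.000000, Gamma_vuu = -0.198132, Gamma_vuv = 0.000000, Gamma_vvv = 0.000000; k4 = (-0.119766, 0.126393, 0.010942, 0.002842)
  Y <- Y + (h/6)(k1 + 2k2 + 2k3 + k4): u = -0.5550, v = 0.5566, du/dtau = -0.1198, dv/dtau = 0.1264


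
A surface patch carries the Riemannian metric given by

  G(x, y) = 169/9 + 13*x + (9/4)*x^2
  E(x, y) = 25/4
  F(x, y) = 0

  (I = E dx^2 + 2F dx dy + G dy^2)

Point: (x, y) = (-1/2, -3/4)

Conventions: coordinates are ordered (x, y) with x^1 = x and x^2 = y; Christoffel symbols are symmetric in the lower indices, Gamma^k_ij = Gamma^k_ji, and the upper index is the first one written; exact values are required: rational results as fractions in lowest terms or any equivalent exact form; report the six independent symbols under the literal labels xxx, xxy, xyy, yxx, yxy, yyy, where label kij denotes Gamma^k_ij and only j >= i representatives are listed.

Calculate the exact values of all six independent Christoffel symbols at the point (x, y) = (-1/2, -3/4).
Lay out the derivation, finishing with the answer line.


E = 25/4, F = 0, G = 1849/144 at the point
E_x = 0, E_y = 0, F_x = 0, F_y = 0, G_x = 43/4, G_y = 0
EG - F^2 = 46225/576;  g^inv = (576/46225) * [[1849/144, 0], [0, 25/4]]
first-kind symbols [ij,l] = (1/2)(d_i g_jl + d_j g_il - d_l g_ij): [xx,x] = E_x/2 = 0, [xx,y] = F_x - E_y/2 = 0, [xy,x] = E_y/2 = 0, [xy,y] = G_x/2 = 43/8, [yy,x] = F_y - G_x/2 = -43/8, [yy,y] = G_y/2 = 0
Gamma^x_ij = (G*[ij,x] - F*[ij,y])/(EG - F^2), Gamma^y_ij = (E*[ij,y] - F*[ij,x])/(EG - F^2)

Answer: Gamma_xxx = 0, Gamma_xxy = 0, Gamma_xyy = -43/50, Gamma_yxx = 0, Gamma_yxy = 18/43, Gamma_yyy = 0


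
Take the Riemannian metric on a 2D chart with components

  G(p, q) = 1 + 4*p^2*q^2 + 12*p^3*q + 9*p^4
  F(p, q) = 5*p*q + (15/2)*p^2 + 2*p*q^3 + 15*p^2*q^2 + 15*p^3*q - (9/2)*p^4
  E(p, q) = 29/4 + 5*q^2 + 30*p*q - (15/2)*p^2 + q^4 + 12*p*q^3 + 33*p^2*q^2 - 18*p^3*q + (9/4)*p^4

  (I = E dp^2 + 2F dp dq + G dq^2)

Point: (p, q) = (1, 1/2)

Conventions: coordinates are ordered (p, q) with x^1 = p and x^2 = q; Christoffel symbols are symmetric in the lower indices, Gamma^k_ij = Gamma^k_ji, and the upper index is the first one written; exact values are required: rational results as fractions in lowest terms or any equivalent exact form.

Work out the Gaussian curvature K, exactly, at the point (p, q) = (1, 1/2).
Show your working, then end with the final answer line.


E = 305/16, F = 17, G = 17, EG - F^2 = 561/16 at the point
E_p = 0, E_q = 119/2, F_p = 119/4, F_q = 73/2, G_p = 56, G_q = 16
E_qq = 115, F_pq = 163/2, G_pp = 146
The intrinsic route: Brioschi's K = (det M1 - det M2)/(EG - F^2)^2.
M1 = [[-E_qq/2 + F_pq - G_pp/2, E_p/2, F_p - E_q/2], [F_q - G_p/2, E, F], [G_q/2, F, G]] = [[-49, 0, 0], [17/2, 305/16, 17], [8, 17, 17]]; det M1 = -27489/16
M2 = [[0, E_q/2, G_p/2], [E_q/2, E, F], [G_p/2, F, G]] = [[0, 119/4, 28], [119/4, 305/16, 17], [28, 17, 17]]; det M2 = -26705/16
det M1 - det M2 = -49; K = -49 / (561/16)^2 = -12544/314721

Answer: K = -12544/314721


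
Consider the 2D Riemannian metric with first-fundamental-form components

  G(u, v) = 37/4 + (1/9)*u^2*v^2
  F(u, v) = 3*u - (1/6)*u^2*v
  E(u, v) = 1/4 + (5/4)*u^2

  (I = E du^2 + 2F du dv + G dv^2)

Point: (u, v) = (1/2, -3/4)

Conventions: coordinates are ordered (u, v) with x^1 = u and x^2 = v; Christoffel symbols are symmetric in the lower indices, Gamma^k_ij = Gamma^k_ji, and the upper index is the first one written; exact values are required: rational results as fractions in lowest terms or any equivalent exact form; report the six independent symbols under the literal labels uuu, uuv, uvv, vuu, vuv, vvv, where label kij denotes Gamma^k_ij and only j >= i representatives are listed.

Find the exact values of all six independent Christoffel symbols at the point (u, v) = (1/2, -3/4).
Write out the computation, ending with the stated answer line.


E = 9/16, F = 49/32, G = 593/64 at the point
E_u = 5/4, E_v = 0, F_u = 25/8, F_v = -1/24, G_u = 1/16, G_v = -1/24
EG - F^2 = 367/128;  g^inv = (128/367) * [[593/64, -49/32], [-49/32, 9/16]]
first-kind symbols [ij,l] = (1/2)(d_i g_jl + d_j g_il - d_l g_ij): [uu,u] = E_u/2 = 5/8, [uu,v] = F_u - E_v/2 = 25/8, [uv,u] = E_v/2 = 0, [uv,v] = G_u/2 = 1/32, [vv,u] = F_v - G_u/2 = -7/96, [vv,v] = G_v/2 = -1/48
Gamma^u_ij = (G*[ij,u] - F*[ij,v])/(EG - F^2), Gamma^v_ij = (E*[ij,v] - F*[ij,u])/(EG - F^2)

Answer: Gamma_uuu = 515/1468, Gamma_uuv = -49/2936, Gamma_uvv = -3955/17616, Gamma_vuu = 205/734, Gamma_vuv = 9/1468, Gamma_vvv = 307/8808


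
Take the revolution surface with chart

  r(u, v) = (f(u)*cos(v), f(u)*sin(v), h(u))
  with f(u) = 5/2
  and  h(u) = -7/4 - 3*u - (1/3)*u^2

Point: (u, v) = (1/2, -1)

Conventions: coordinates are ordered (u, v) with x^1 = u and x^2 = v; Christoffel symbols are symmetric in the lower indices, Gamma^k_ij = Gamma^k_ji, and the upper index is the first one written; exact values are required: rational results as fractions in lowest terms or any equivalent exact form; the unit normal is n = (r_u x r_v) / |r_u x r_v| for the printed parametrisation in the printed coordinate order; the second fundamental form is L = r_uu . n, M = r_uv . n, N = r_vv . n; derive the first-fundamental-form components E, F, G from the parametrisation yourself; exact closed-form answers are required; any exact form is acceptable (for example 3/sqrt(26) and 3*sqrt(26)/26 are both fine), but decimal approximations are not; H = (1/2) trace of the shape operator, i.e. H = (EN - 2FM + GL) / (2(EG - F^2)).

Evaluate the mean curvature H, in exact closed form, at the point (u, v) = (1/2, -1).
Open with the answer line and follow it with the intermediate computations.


Answer: H = -1/5

f = 5/2, f' = 0, f'' = 0, h' = -10/3, h'' = -2/3
E = 100/9, F = 0, G = 25/4; answer radicand W^2 = 100/9
unnormalised second-form numerators: l = 0, m = 0, n = -25/3; L = l/sqrt(100/9), and similarly M = m/sqrt(W^2), N = n/sqrt(W^2)
H = (E*n - 2*F*m + G*l) / (2*(EG - F^2)*sqrt(W^2)); E*n - 2*F*m + G*l = -2500/27, EG - F^2 = 625/9, so H = (-2/3)/sqrt(100/9)


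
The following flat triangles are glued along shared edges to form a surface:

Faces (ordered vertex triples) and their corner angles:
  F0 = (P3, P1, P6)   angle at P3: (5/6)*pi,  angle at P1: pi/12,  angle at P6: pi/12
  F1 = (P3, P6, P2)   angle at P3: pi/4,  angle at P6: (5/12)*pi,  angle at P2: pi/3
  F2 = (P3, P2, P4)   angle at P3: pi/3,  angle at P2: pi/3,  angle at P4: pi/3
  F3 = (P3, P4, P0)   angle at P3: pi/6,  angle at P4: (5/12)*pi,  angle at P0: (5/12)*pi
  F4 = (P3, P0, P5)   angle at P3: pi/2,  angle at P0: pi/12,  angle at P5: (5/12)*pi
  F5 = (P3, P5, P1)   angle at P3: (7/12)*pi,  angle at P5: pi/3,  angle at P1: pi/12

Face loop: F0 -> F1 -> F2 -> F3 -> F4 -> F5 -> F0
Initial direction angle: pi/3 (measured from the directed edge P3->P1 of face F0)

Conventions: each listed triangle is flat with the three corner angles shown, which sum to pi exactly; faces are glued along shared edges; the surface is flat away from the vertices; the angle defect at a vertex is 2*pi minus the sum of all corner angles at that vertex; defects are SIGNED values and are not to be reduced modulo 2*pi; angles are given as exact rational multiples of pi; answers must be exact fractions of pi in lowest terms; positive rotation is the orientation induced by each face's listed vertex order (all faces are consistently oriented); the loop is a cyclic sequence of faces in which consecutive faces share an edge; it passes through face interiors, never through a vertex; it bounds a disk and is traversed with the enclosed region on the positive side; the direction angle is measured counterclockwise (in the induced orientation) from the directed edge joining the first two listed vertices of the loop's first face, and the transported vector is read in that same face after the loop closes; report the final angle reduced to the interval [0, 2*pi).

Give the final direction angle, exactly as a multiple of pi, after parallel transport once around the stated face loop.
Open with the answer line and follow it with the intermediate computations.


Answer: final direction angle = (5/3)*pi

enclosed vertex P3: corner angles sum to (8/3)*pi, defect = 2*pi - (8/3)*pi = (-2/3)*pi
summing the enclosed defects onto the initial angle, mod 2*pi in the induced orientation:
final angle = pi/3 - (2/3)*pi = (5/3)*pi (mod 2*pi)


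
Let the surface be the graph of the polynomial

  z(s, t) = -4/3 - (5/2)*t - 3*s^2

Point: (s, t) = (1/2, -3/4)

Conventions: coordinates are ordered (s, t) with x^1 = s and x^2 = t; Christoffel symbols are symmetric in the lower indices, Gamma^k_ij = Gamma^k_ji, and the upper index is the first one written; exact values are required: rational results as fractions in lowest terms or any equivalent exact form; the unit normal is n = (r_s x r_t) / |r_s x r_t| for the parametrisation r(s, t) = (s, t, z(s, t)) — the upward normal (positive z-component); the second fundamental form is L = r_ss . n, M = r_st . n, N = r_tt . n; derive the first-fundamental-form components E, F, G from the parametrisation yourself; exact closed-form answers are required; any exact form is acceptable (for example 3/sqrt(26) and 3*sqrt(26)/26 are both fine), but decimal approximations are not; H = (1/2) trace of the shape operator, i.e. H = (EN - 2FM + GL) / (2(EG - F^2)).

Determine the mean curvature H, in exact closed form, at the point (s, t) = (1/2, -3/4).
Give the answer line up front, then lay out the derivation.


Answer: H = -174*sqrt(65)/4225

z_s = -3, z_t = -5/2, z_ss = -6, z_st = 0, z_tt = 0
E = 10, F = 15/2, G = 29/4; answer radicand W^2 = 65/4
unnormalised second-form numerators: l = -6, m = 0, n = 0; L = l/sqrt(65/4), and similarly M = m/sqrt(W^2), N = n/sqrt(W^2)
H = (E*n - 2*F*m + G*l) / (2*(EG - F^2)*sqrt(W^2)); E*n - 2*F*m + G*l = -87/2, EG - F^2 = 65/4, so H = (-87/65)/sqrt(65/4)


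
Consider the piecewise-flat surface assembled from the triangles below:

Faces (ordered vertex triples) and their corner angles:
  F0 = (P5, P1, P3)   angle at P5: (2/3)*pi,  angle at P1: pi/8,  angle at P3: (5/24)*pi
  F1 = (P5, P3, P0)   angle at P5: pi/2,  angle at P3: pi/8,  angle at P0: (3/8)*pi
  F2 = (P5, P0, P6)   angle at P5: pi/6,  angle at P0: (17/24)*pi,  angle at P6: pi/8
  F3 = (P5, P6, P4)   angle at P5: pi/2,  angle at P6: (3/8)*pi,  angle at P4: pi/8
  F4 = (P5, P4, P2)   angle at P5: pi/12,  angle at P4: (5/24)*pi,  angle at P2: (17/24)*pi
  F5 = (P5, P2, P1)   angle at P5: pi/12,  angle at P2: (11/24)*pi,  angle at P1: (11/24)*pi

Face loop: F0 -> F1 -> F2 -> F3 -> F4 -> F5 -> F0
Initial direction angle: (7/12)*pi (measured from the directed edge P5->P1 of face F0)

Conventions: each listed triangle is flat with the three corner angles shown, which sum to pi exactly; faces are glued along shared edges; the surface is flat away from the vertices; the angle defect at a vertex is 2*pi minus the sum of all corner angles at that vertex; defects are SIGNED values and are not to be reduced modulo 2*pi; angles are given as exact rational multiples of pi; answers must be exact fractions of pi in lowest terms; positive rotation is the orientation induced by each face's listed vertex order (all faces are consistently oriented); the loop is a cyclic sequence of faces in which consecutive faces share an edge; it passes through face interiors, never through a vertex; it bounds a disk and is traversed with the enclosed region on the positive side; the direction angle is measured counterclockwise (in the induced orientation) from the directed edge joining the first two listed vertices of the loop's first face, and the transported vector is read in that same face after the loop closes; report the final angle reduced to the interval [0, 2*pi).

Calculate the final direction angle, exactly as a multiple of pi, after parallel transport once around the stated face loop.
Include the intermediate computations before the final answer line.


enclosed vertex P5: corner angles sum to 2*pi, defect = 2*pi - 2*pi = 0
final direction = starting direction + enclosed defect total, reduced mod 2*pi (induced orientation)
final angle = (7/12)*pi + 0 = (7/12)*pi (mod 2*pi)

Answer: final direction angle = (7/12)*pi


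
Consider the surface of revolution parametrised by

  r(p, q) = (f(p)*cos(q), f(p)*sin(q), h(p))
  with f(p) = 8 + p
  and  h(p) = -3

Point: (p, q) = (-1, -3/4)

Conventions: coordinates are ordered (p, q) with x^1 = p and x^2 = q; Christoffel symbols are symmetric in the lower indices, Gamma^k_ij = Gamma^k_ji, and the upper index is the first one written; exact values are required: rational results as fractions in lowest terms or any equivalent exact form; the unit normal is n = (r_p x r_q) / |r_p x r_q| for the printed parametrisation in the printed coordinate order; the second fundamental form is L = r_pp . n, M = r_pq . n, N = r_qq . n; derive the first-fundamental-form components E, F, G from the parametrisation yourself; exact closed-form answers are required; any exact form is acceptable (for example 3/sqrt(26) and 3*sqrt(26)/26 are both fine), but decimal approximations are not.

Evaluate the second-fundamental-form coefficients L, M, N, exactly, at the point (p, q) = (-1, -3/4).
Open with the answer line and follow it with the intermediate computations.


Answer: L = 0, M = 0, N = 0

f = 7, f' = 1, f'' = 0, h' = 0, h'' = 0
E = 1, F = 0, G = 49; answer radicand W^2 = 1
unnormalised second-form numerators: l = 0, m = 0, n = 0; L = l/sqrt(1), and similarly M = m/sqrt(W^2), N = n/sqrt(W^2)


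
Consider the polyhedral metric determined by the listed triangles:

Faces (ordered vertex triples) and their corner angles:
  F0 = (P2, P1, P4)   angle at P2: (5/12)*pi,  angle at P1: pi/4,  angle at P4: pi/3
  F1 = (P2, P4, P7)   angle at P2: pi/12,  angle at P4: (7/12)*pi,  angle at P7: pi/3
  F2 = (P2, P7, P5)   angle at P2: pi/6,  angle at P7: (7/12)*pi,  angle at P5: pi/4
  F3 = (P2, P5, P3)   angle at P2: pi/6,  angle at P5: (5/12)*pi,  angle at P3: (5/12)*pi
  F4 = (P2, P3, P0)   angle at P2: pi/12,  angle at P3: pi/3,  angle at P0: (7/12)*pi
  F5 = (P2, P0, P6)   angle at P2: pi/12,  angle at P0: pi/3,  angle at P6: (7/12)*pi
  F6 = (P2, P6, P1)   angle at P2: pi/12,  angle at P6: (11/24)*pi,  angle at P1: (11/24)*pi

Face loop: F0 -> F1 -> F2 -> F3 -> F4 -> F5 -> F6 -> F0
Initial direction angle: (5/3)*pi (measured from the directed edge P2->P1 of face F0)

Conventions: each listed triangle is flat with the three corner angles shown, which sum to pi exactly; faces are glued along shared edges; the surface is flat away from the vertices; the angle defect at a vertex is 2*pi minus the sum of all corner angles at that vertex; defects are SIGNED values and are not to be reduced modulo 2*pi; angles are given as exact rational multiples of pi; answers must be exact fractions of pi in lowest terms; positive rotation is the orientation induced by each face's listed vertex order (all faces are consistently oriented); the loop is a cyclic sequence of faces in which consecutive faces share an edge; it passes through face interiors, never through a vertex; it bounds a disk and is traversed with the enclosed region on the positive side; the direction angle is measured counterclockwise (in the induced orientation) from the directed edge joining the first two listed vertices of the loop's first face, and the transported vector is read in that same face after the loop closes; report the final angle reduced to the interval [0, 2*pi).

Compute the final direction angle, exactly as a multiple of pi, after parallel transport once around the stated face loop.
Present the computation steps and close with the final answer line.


enclosed vertex P2: corner angles sum to (13/12)*pi, defect = 2*pi - (13/12)*pi = (11/12)*pi
the rotation equals the total enclosed defect, so the final angle is initial + defects (mod 2*pi)
final angle = (5/3)*pi + (11/12)*pi = (7/12)*pi (mod 2*pi)

Answer: final direction angle = (7/12)*pi


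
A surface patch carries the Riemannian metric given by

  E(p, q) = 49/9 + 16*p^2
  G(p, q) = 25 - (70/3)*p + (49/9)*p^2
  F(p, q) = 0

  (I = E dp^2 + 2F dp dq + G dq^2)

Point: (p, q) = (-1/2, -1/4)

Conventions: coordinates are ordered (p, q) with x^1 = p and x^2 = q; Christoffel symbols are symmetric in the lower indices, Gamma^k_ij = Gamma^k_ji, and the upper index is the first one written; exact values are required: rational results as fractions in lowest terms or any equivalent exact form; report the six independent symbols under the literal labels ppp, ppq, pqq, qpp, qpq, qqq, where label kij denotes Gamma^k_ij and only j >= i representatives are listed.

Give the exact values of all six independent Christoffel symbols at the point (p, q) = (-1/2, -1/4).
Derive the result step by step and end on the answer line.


E = 85/9, F = 0, G = 1369/36 at the point
E_p = -16, E_q = 0, F_p = 0, F_q = 0, G_p = -259/9, G_q = 0
EG - F^2 = 116365/324;  g^inv = (324/116365) * [[1369/36, 0], [0, 85/9]]
first-kind symbols [ij,l] = (1/2)(d_i g_jl + d_j g_il - d_l g_ij): [pp,p] = E_p/2 = -8, [pp,q] = F_p - E_q/2 = 0, [pq,p] = E_q/2 = 0, [pq,q] = G_p/2 = -259/18, [qq,p] = F_q - G_p/2 = 259/18, [qq,q] = G_q/2 = 0
Gamma^p_ij = (G*[ij,p] - F*[ij,q])/(EG - F^2), Gamma^q_ij = (E*[ij,q] - F*[ij,p])/(EG - F^2)

Answer: Gamma_ppp = -72/85, Gamma_ppq = 0, Gamma_pqq = 259/170, Gamma_qpp = 0, Gamma_qpq = -14/37, Gamma_qqq = 0


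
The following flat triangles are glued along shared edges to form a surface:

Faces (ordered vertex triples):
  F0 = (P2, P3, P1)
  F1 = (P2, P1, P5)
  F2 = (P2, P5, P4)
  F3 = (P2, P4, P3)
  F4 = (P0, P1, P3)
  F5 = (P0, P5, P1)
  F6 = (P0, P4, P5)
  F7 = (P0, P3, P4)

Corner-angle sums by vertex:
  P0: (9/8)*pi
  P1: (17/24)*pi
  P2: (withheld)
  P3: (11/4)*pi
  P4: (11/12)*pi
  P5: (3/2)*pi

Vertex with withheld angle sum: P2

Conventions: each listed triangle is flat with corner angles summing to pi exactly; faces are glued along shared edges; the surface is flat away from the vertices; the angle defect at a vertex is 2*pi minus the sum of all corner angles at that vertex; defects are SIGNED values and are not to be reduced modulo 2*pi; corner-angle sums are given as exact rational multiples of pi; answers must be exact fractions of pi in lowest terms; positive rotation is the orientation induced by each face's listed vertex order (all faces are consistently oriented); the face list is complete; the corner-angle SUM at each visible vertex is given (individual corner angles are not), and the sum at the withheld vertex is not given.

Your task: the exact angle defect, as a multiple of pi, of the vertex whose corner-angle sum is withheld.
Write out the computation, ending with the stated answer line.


V = 6, E = 12, F = 8; chi = V - E + F = 2
Gauss-Bonnet: total defect = 2*pi*chi = 4*pi; visible defects sum to 3*pi

Answer: defect(P2) = pi


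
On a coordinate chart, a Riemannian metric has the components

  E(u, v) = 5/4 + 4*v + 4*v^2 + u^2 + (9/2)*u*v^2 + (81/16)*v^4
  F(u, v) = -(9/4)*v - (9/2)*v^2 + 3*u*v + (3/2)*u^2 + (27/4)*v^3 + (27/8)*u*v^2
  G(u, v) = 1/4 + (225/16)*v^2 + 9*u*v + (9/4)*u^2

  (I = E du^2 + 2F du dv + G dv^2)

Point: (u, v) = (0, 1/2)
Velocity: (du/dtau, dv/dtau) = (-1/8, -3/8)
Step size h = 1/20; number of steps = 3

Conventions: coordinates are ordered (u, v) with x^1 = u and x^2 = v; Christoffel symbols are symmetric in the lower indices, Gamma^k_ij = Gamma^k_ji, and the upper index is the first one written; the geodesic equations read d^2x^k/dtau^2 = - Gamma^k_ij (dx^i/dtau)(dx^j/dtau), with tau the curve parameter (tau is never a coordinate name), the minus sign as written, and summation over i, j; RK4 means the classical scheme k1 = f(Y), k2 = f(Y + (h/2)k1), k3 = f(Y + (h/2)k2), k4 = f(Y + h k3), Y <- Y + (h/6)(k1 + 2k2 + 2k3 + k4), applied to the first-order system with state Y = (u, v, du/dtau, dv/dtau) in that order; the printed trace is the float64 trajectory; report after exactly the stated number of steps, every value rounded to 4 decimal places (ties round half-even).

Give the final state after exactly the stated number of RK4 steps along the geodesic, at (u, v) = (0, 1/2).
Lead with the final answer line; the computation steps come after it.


Answer: u = -0.0199, v = 0.4393, du/dtau = -0.1401, dv/dtau = -0.4380

f(Y) = (du/dtau, dv/dtau, -Gamma^u_ij Y'^i Y'^j, -Gamma^v_ij Y'^i Y'^j) with the Gammas evaluated at the stage position; h = 0.050000; intermediate values shown to 6 dp
step 0: u = 0.0000, v = 0.5000, du/dtau = -0.1250, dv/dtau = -0.3750
step 1:
  k1: at (u, v) = (0.000000, 0.500000), (du/dtau, dv/dtau) = (-0.125000, -0.375000); Gamma_uuu = -0.130815, Gamma_uuv = 1.510887, Gamma_uvv = -0.324583, Gamma_vuu = -0.824786, Gamma_vuv = 1.161742, Gamma_vvv = 1.746006; k1 = (-0.125000, -0.375000, -0.093957, -0.341558)
  k2: at (u, v) = (-0.003125, 0.490625), (du/dtau, dv/dtau) = (-0.127349, -0.383539); Gamma_uuu = -0.145491, Gamma_uuv = 1.528251, Gamma_uvv = -0.345195, Gamma_vuu = -0.850457, Gamma_vuv = 1.197335, Gamma_vvv = 1.768200; k2 = (-0.127349, -0.383539, -0.096151, -0.363277)
  k3: at (u, v) = (-0.003184, 0.490412), (du/dtau, dv/dtau) = (-0.127404, -0.384082); Gamma_uuu = -0.145819, Gamma_uuv = 1.528638, Gamma_uvv = -0.345671, Gamma_vuu = -0.851044, Gamma_vuv = 1.198133, Gamma_vvv = 1.768701; k3 = (-0.127404, -0.384082, -0.096243, -0.364361)
  k4: at (u, v) = (-0.006370, 0.480796), (du/dtau, dv/dtau) = (-0.129812, -0.393218); Gamma_uuu = -0.161728, Gamma_uuv = 1.547039, Gamma_uvv = -0.367228, Gamma_vuu = -0.879689, Gamma_vuv = 1.236097, Gamma_vvv = 1.791845; k4 = (-0.129812, -0.393218, -0.098429, -0.388424)
  Y <- Y + (h/6)(k1 + 2k2 + 2k3 + k4): u = -0.0064, v = 0.4808, du/dtau = -0.1298, dv/dtau = -0.3932
step 2:
  k1: at (u, v) = (-0.006369, 0.480805), (du/dtau, dv/dtau) = (-0.129810, -0.393210); Gamma_uuu = -0.161716, Gamma_uuv = 1.547025, Gamma_uvv = -0.367208, Gamma_vuu = -0.879667, Gamma_vuv = 1.236067, Gamma_vvv = 1.791826; k1 = (-0.129810, -0.393210, -0.098428, -0.388403)
  k2: at (u, v) = (-0.009615, 0.470974), (du/dtau, dv/dtau) = (-0.132270, -0.402921); Gamma_uuu = -0.178932, Gamma_uuv = 1.566461, Gamma_uvv = -0.389674, Gamma_vuu = -0.911544, Gamma_vuv = 1.276464, Gamma_vvv = 1.815892; k2 = (-0.132270, -0.402921, -0.100575, -0.414910)
  k3: at (u, v) = (-0.009676, 0.470731), (du/dtau, dv/dtau) = (-0.132324, -0.403583); Gamma_uuu = -0.179344, Gamma_uuv = 1.566925, Gamma_uvv = -0.390237, Gamma_vuu = -0.912327, Gamma_vuv = 1.277437, Gamma_vvv = 1.816478; k3 = (-0.132324, -0.403583, -0.100658, -0.416332)
  k4: at (u, v) = (-0.012986, 0.460625), (du/dtau, dv/dtau) = (-0.134843, -0.414027); Gamma_uuu = -0.198130, Gamma_uuv = 1.587570, Gamma_uvv = -0.413803, Gamma_vuu = -0.948122, Gamma_vuv = 1.320735, Gamma_vvv = 1.841658; k4 = (-0.134843, -0.414027, -0.102727, -0.445924)
  Y <- Y + (h/6)(k1 + 2k2 + 2k3 + k4): u = -0.0130, v = 0.4606, du/dtau = -0.1348, dv/dtau = -0.4140
step 3:
  k1: at (u, v) = (-0.012985, 0.460636), (du/dtau, dv/dtau) = (-0.134840, -0.414017); Gamma_uuu = -0.198113, Gamma_uuv = 1.587551, Gamma_uvv = -0.413778, Gamma_vuu = -0.948089, Gamma_vuv = 1.320696, Gamma_vvv = 1.841633; k1 = (-0.134840, -0.414017, -0.102726, -0.445895)
  k2: at (u, v) = (-0.016356, 0.450285), (du/dtau, dv/dtau) = (-0.137408, -0.425165); Gamma_uuu = -0.218569, Gamma_uuv = 1.609391, Gamma_uvv = -0.438399, Gamma_vuu = -0.988164, Gamma_vuv = 1.366970, Gamma_vvv = 1.867886; k2 = (-0.137408, -0.425165, -0.104671, -0.478710)
  k3: at (u, v) = (-0.016420, 0.450007), (du/dtau, dv/dtau) = (-0.137457, -0.425985); Gamma_uuu = -0.219096, Gamma_uuv = 1.609951, Gamma_uvv = -0.439072, Gamma_vuu = -0.989229, Gamma_vuv = 1.368172, Gamma_vvv = 1.868580; k3 = (-0.137457, -0.425985, -0.104725, -0.480613)
  k4: at (u, v) = (-0.019857, 0.439337), (du/dtau, dv/dtau) = (-0.140076, -0.438048); Gamma_uuu = -0.241580, Gamma_uuv = 1.633196, Gamma_uvv = -0.464990, Gamma_vuu = -1.034575, Gamma_vuv = 1.418032, Gamma_vvv = 1.896144; k4 = (-0.140076, -0.438048, -0.106461, -0.517565)
  Y <- Y + (h/6)(k1 + 2k2 + 2k3 + k4): u = -0.0199, v = 0.4393, du/dtau = -0.1401, dv/dtau = -0.4380


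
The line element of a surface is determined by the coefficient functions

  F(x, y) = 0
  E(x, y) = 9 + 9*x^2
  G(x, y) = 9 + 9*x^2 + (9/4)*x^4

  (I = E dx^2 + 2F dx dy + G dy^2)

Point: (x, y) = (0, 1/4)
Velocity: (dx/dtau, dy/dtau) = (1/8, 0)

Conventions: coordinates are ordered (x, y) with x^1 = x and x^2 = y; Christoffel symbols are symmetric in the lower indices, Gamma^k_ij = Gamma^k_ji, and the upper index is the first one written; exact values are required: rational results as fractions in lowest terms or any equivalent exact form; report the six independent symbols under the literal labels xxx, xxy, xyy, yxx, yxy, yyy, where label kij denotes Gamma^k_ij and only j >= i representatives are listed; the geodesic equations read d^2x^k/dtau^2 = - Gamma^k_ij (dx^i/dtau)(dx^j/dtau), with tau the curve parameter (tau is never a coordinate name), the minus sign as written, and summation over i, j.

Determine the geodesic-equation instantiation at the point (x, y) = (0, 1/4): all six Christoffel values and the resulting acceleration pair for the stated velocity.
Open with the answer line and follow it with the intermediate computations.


Answer: Gamma_xxx = 0, Gamma_xxy = 0, Gamma_xyy = 0, Gamma_yxx = 0, Gamma_yxy = 0, Gamma_yyy = 0; accelerations (d^2x/dtau^2, d^2y/dtau^2) = (0, 0)

E = 9, F = 0, G = 9 at the point
E_x = 0, E_y = 0, F_x = 0, F_y = 0, G_x = 0, G_y = 0
EG - F^2 = 81;  g^inv = (1/81) * [[9, 0], [0, 9]]
first-kind symbols [ij,l] = (1/2)(d_i g_jl + d_j g_il - d_l g_ij): [xx,x] = E_x/2 = 0, [xx,y] = F_x - E_y/2 = 0, [xy,x] = E_y/2 = 0, [xy,y] = G_x/2 = 0, [yy,x] = F_y - G_x/2 = 0, [yy,y] = G_y/2 = 0
Gamma^x_ij = (G*[ij,x] - F*[ij,y])/(EG - F^2), Gamma^y_ij = (E*[ij,y] - F*[ij,x])/(EG - F^2)
Gamma_xxx = 0, Gamma_xxy = 0, Gamma_xyy = 0, Gamma_yxx = 0, Gamma_yxy = 0, Gamma_yyy = 0
d^2x/dtau^2 = -(Gamma_xxx*(1/8)^2 + 2*Gamma_xxy*(1/8)*(0) + Gamma_xyy*(0)^2) = 0
d^2y/dtau^2 = -(Gamma_yxx*(1/8)^2 + 2*Gamma_yxy*(1/8)*(0) + Gamma_yyy*(0)^2) = 0


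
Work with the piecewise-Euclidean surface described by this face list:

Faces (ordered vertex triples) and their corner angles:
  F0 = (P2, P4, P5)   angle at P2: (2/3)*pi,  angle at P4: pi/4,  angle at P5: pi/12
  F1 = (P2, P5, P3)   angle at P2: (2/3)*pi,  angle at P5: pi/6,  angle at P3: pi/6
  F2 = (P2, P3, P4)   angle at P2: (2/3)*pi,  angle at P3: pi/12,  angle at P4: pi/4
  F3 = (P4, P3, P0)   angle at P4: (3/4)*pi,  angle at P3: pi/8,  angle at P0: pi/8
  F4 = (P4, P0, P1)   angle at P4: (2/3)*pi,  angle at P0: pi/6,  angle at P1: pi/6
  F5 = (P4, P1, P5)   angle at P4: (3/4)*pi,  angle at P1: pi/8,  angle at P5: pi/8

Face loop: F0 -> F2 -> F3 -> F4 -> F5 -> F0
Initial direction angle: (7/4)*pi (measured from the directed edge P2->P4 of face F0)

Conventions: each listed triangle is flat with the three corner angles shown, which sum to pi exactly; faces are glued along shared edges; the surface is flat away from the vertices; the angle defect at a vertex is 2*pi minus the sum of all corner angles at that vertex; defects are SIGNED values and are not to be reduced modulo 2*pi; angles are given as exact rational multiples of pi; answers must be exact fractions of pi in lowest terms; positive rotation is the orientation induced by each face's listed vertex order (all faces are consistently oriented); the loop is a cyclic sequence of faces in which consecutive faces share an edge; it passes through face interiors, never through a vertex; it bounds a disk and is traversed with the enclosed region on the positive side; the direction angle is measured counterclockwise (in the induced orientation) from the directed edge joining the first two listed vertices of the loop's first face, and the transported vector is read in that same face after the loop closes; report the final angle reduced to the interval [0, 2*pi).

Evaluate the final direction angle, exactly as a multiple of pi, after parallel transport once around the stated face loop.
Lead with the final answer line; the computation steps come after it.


Answer: final direction angle = (13/12)*pi

enclosed vertex P4: corner angles sum to (8/3)*pi, defect = 2*pi - (8/3)*pi = (-2/3)*pi
transport around the loop rotates by the sum of enclosed defects; add to the initial angle mod 2*pi
final angle = (7/4)*pi - (2/3)*pi = (13/12)*pi (mod 2*pi)
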